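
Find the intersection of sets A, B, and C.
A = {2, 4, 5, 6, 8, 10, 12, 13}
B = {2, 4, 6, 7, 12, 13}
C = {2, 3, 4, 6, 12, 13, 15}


Set A = {2, 4, 5, 6, 8, 10, 12, 13}
Set B = {2, 4, 6, 7, 12, 13}
Set C = {2, 3, 4, 6, 12, 13, 15}
First, A ∩ B = {2, 4, 6, 12, 13}
Then, (A ∩ B) ∩ C = {2, 4, 6, 12, 13}

{2, 4, 6, 12, 13}


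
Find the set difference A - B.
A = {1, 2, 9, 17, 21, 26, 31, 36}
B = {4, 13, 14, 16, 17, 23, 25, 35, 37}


Set A = {1, 2, 9, 17, 21, 26, 31, 36}
Set B = {4, 13, 14, 16, 17, 23, 25, 35, 37}
A \ B includes elements in A that are not in B.
Check each element of A:
1 (not in B, keep), 2 (not in B, keep), 9 (not in B, keep), 17 (in B, remove), 21 (not in B, keep), 26 (not in B, keep), 31 (not in B, keep), 36 (not in B, keep)
A \ B = {1, 2, 9, 21, 26, 31, 36}

{1, 2, 9, 21, 26, 31, 36}


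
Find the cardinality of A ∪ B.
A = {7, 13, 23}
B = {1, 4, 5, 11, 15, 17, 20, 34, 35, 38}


Set A = {7, 13, 23}, |A| = 3
Set B = {1, 4, 5, 11, 15, 17, 20, 34, 35, 38}, |B| = 10
A ∩ B = {}, |A ∩ B| = 0
|A ∪ B| = |A| + |B| - |A ∩ B| = 3 + 10 - 0 = 13

13


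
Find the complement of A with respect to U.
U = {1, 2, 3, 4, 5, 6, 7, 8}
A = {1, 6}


Universal set U = {1, 2, 3, 4, 5, 6, 7, 8}
Set A = {1, 6}
A' = U \ A = elements in U but not in A
Checking each element of U:
1 (in A, exclude), 2 (not in A, include), 3 (not in A, include), 4 (not in A, include), 5 (not in A, include), 6 (in A, exclude), 7 (not in A, include), 8 (not in A, include)
A' = {2, 3, 4, 5, 7, 8}

{2, 3, 4, 5, 7, 8}


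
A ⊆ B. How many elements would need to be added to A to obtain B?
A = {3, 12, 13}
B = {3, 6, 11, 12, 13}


Set A = {3, 12, 13}, |A| = 3
Set B = {3, 6, 11, 12, 13}, |B| = 5
Since A ⊆ B: B \ A = {6, 11}
|B| - |A| = 5 - 3 = 2

2


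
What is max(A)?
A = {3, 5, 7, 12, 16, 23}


Set A = {3, 5, 7, 12, 16, 23}
Elements in ascending order: 3, 5, 7, 12, 16, 23
The largest element is 23.

23


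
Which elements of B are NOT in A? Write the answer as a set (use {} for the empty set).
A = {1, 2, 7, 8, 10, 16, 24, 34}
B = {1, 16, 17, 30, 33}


Set A = {1, 2, 7, 8, 10, 16, 24, 34}
Set B = {1, 16, 17, 30, 33}
Check each element of B against A:
1 ∈ A, 16 ∈ A, 17 ∉ A (include), 30 ∉ A (include), 33 ∉ A (include)
Elements of B not in A: {17, 30, 33}

{17, 30, 33}


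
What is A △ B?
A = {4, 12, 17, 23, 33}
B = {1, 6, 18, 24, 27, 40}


Set A = {4, 12, 17, 23, 33}
Set B = {1, 6, 18, 24, 27, 40}
A △ B = (A \ B) ∪ (B \ A)
Elements in A but not B: {4, 12, 17, 23, 33}
Elements in B but not A: {1, 6, 18, 24, 27, 40}
A △ B = {1, 4, 6, 12, 17, 18, 23, 24, 27, 33, 40}

{1, 4, 6, 12, 17, 18, 23, 24, 27, 33, 40}


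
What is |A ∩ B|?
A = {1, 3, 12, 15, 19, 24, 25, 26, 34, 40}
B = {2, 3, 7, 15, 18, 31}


Set A = {1, 3, 12, 15, 19, 24, 25, 26, 34, 40}
Set B = {2, 3, 7, 15, 18, 31}
A ∩ B = {3, 15}
|A ∩ B| = 2

2


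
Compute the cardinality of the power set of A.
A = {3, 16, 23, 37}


Set A = {3, 16, 23, 37}
|A| = 4
The power set P(A) contains all subsets of A.
|P(A)| = 2^|A| = 2^4 = 16

16


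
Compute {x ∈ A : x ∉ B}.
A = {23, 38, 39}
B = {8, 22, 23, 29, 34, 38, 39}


Set A = {23, 38, 39}
Set B = {8, 22, 23, 29, 34, 38, 39}
Check each element of A against B:
23 ∈ B, 38 ∈ B, 39 ∈ B
Elements of A not in B: {}

{}


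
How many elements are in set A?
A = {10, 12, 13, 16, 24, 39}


Set A = {10, 12, 13, 16, 24, 39}
Listing elements: 10, 12, 13, 16, 24, 39
Counting: 6 elements
|A| = 6

6


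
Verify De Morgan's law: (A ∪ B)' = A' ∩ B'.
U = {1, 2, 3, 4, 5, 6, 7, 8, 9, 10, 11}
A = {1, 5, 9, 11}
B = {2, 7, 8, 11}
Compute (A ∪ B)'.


U = {1, 2, 3, 4, 5, 6, 7, 8, 9, 10, 11}
A = {1, 5, 9, 11}, B = {2, 7, 8, 11}
A ∪ B = {1, 2, 5, 7, 8, 9, 11}
(A ∪ B)' = U \ (A ∪ B) = {3, 4, 6, 10}
Verification via A' ∩ B': A' = {2, 3, 4, 6, 7, 8, 10}, B' = {1, 3, 4, 5, 6, 9, 10}
A' ∩ B' = {3, 4, 6, 10} ✓

{3, 4, 6, 10}


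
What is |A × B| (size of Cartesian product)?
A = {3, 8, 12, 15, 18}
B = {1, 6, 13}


Set A = {3, 8, 12, 15, 18} has 5 elements.
Set B = {1, 6, 13} has 3 elements.
|A × B| = |A| × |B| = 5 × 3 = 15

15


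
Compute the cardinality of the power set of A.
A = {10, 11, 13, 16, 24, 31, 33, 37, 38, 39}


Set A = {10, 11, 13, 16, 24, 31, 33, 37, 38, 39}
|A| = 10
The power set P(A) contains all subsets of A.
|P(A)| = 2^|A| = 2^10 = 1024

1024


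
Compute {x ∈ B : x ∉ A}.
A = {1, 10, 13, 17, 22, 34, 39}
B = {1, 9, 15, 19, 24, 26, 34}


Set A = {1, 10, 13, 17, 22, 34, 39}
Set B = {1, 9, 15, 19, 24, 26, 34}
Check each element of B against A:
1 ∈ A, 9 ∉ A (include), 15 ∉ A (include), 19 ∉ A (include), 24 ∉ A (include), 26 ∉ A (include), 34 ∈ A
Elements of B not in A: {9, 15, 19, 24, 26}

{9, 15, 19, 24, 26}


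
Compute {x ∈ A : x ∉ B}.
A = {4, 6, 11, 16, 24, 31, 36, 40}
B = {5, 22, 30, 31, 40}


Set A = {4, 6, 11, 16, 24, 31, 36, 40}
Set B = {5, 22, 30, 31, 40}
Check each element of A against B:
4 ∉ B (include), 6 ∉ B (include), 11 ∉ B (include), 16 ∉ B (include), 24 ∉ B (include), 31 ∈ B, 36 ∉ B (include), 40 ∈ B
Elements of A not in B: {4, 6, 11, 16, 24, 36}

{4, 6, 11, 16, 24, 36}


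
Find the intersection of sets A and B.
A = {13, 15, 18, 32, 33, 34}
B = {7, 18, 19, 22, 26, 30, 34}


Set A = {13, 15, 18, 32, 33, 34}
Set B = {7, 18, 19, 22, 26, 30, 34}
A ∩ B includes only elements in both sets.
Check each element of A against B:
13 ✗, 15 ✗, 18 ✓, 32 ✗, 33 ✗, 34 ✓
A ∩ B = {18, 34}

{18, 34}


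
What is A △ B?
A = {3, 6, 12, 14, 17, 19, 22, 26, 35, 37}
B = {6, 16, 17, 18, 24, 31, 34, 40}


Set A = {3, 6, 12, 14, 17, 19, 22, 26, 35, 37}
Set B = {6, 16, 17, 18, 24, 31, 34, 40}
A △ B = (A \ B) ∪ (B \ A)
Elements in A but not B: {3, 12, 14, 19, 22, 26, 35, 37}
Elements in B but not A: {16, 18, 24, 31, 34, 40}
A △ B = {3, 12, 14, 16, 18, 19, 22, 24, 26, 31, 34, 35, 37, 40}

{3, 12, 14, 16, 18, 19, 22, 24, 26, 31, 34, 35, 37, 40}


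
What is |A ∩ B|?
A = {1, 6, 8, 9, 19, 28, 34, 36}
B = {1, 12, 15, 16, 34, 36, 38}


Set A = {1, 6, 8, 9, 19, 28, 34, 36}
Set B = {1, 12, 15, 16, 34, 36, 38}
A ∩ B = {1, 34, 36}
|A ∩ B| = 3

3


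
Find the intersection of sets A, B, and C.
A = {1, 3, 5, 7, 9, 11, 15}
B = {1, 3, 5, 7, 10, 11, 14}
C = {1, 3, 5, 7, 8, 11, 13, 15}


Set A = {1, 3, 5, 7, 9, 11, 15}
Set B = {1, 3, 5, 7, 10, 11, 14}
Set C = {1, 3, 5, 7, 8, 11, 13, 15}
First, A ∩ B = {1, 3, 5, 7, 11}
Then, (A ∩ B) ∩ C = {1, 3, 5, 7, 11}

{1, 3, 5, 7, 11}


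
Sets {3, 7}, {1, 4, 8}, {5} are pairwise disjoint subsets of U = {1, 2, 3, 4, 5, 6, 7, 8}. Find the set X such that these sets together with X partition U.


U = {1, 2, 3, 4, 5, 6, 7, 8}
Shown blocks: {3, 7}, {1, 4, 8}, {5}
A partition's blocks are pairwise disjoint and cover U, so the missing block = U \ (union of shown blocks).
Union of shown blocks: {1, 3, 4, 5, 7, 8}
Missing block = U \ (union) = {2, 6}

{2, 6}


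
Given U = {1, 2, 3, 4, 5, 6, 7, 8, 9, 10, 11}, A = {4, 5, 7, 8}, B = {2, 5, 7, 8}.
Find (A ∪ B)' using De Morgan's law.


U = {1, 2, 3, 4, 5, 6, 7, 8, 9, 10, 11}
A = {4, 5, 7, 8}, B = {2, 5, 7, 8}
A ∪ B = {2, 4, 5, 7, 8}
(A ∪ B)' = U \ (A ∪ B) = {1, 3, 6, 9, 10, 11}
Verification via A' ∩ B': A' = {1, 2, 3, 6, 9, 10, 11}, B' = {1, 3, 4, 6, 9, 10, 11}
A' ∩ B' = {1, 3, 6, 9, 10, 11} ✓

{1, 3, 6, 9, 10, 11}


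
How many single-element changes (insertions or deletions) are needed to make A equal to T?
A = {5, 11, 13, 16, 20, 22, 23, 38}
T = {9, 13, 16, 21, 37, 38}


Set A = {5, 11, 13, 16, 20, 22, 23, 38}
Set T = {9, 13, 16, 21, 37, 38}
Elements to remove from A (in A, not in T): {5, 11, 20, 22, 23} → 5 removals
Elements to add to A (in T, not in A): {9, 21, 37} → 3 additions
Total edits = 5 + 3 = 8

8


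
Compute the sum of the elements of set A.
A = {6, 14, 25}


Set A = {6, 14, 25}
Sum = 6 + 14 + 25 = 45

45


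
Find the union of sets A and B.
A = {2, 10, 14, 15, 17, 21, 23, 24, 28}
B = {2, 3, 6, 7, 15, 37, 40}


Set A = {2, 10, 14, 15, 17, 21, 23, 24, 28}
Set B = {2, 3, 6, 7, 15, 37, 40}
A ∪ B includes all elements in either set.
Elements from A: {2, 10, 14, 15, 17, 21, 23, 24, 28}
Elements from B not already included: {3, 6, 7, 37, 40}
A ∪ B = {2, 3, 6, 7, 10, 14, 15, 17, 21, 23, 24, 28, 37, 40}

{2, 3, 6, 7, 10, 14, 15, 17, 21, 23, 24, 28, 37, 40}


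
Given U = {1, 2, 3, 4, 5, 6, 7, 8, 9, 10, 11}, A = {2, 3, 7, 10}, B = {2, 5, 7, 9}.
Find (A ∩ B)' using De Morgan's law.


U = {1, 2, 3, 4, 5, 6, 7, 8, 9, 10, 11}
A = {2, 3, 7, 10}, B = {2, 5, 7, 9}
A ∩ B = {2, 7}
(A ∩ B)' = U \ (A ∩ B) = {1, 3, 4, 5, 6, 8, 9, 10, 11}
Verification via A' ∪ B': A' = {1, 4, 5, 6, 8, 9, 11}, B' = {1, 3, 4, 6, 8, 10, 11}
A' ∪ B' = {1, 3, 4, 5, 6, 8, 9, 10, 11} ✓

{1, 3, 4, 5, 6, 8, 9, 10, 11}


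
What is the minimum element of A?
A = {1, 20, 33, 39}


Set A = {1, 20, 33, 39}
Elements in ascending order: 1, 20, 33, 39
The smallest element is 1.

1


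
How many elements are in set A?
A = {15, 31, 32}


Set A = {15, 31, 32}
Listing elements: 15, 31, 32
Counting: 3 elements
|A| = 3

3


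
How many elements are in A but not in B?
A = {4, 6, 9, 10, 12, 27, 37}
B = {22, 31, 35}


Set A = {4, 6, 9, 10, 12, 27, 37}
Set B = {22, 31, 35}
A \ B = {4, 6, 9, 10, 12, 27, 37}
|A \ B| = 7

7


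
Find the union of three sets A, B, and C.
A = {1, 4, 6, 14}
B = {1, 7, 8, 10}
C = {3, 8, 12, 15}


Set A = {1, 4, 6, 14}
Set B = {1, 7, 8, 10}
Set C = {3, 8, 12, 15}
First, A ∪ B = {1, 4, 6, 7, 8, 10, 14}
Then, (A ∪ B) ∪ C = {1, 3, 4, 6, 7, 8, 10, 12, 14, 15}

{1, 3, 4, 6, 7, 8, 10, 12, 14, 15}


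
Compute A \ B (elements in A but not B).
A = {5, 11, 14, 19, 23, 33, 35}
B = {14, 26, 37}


Set A = {5, 11, 14, 19, 23, 33, 35}
Set B = {14, 26, 37}
A \ B includes elements in A that are not in B.
Check each element of A:
5 (not in B, keep), 11 (not in B, keep), 14 (in B, remove), 19 (not in B, keep), 23 (not in B, keep), 33 (not in B, keep), 35 (not in B, keep)
A \ B = {5, 11, 19, 23, 33, 35}

{5, 11, 19, 23, 33, 35}


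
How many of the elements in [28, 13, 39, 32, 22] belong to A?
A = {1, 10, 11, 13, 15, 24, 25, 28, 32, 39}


Set A = {1, 10, 11, 13, 15, 24, 25, 28, 32, 39}
Candidates: [28, 13, 39, 32, 22]
Check each candidate:
28 ∈ A, 13 ∈ A, 39 ∈ A, 32 ∈ A, 22 ∉ A
Count of candidates in A: 4

4


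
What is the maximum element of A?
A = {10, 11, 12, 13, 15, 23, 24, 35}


Set A = {10, 11, 12, 13, 15, 23, 24, 35}
Elements in ascending order: 10, 11, 12, 13, 15, 23, 24, 35
The largest element is 35.

35


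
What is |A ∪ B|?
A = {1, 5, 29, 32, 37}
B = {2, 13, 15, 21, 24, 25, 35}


Set A = {1, 5, 29, 32, 37}, |A| = 5
Set B = {2, 13, 15, 21, 24, 25, 35}, |B| = 7
A ∩ B = {}, |A ∩ B| = 0
|A ∪ B| = |A| + |B| - |A ∩ B| = 5 + 7 - 0 = 12

12


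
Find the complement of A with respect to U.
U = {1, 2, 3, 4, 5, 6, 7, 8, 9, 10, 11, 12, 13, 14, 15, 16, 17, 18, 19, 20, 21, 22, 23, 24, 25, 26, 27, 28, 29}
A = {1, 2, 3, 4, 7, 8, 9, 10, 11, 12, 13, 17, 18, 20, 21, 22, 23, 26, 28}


Universal set U = {1, 2, 3, 4, 5, 6, 7, 8, 9, 10, 11, 12, 13, 14, 15, 16, 17, 18, 19, 20, 21, 22, 23, 24, 25, 26, 27, 28, 29}
Set A = {1, 2, 3, 4, 7, 8, 9, 10, 11, 12, 13, 17, 18, 20, 21, 22, 23, 26, 28}
A' = U \ A = elements in U but not in A
Checking each element of U:
1 (in A, exclude), 2 (in A, exclude), 3 (in A, exclude), 4 (in A, exclude), 5 (not in A, include), 6 (not in A, include), 7 (in A, exclude), 8 (in A, exclude), 9 (in A, exclude), 10 (in A, exclude), 11 (in A, exclude), 12 (in A, exclude), 13 (in A, exclude), 14 (not in A, include), 15 (not in A, include), 16 (not in A, include), 17 (in A, exclude), 18 (in A, exclude), 19 (not in A, include), 20 (in A, exclude), 21 (in A, exclude), 22 (in A, exclude), 23 (in A, exclude), 24 (not in A, include), 25 (not in A, include), 26 (in A, exclude), 27 (not in A, include), 28 (in A, exclude), 29 (not in A, include)
A' = {5, 6, 14, 15, 16, 19, 24, 25, 27, 29}

{5, 6, 14, 15, 16, 19, 24, 25, 27, 29}


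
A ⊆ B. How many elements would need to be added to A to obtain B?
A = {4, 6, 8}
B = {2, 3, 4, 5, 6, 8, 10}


Set A = {4, 6, 8}, |A| = 3
Set B = {2, 3, 4, 5, 6, 8, 10}, |B| = 7
Since A ⊆ B: B \ A = {2, 3, 5, 10}
|B| - |A| = 7 - 3 = 4

4


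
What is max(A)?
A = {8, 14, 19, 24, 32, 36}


Set A = {8, 14, 19, 24, 32, 36}
Elements in ascending order: 8, 14, 19, 24, 32, 36
The largest element is 36.

36


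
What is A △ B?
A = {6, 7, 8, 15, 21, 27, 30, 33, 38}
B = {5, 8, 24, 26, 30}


Set A = {6, 7, 8, 15, 21, 27, 30, 33, 38}
Set B = {5, 8, 24, 26, 30}
A △ B = (A \ B) ∪ (B \ A)
Elements in A but not B: {6, 7, 15, 21, 27, 33, 38}
Elements in B but not A: {5, 24, 26}
A △ B = {5, 6, 7, 15, 21, 24, 26, 27, 33, 38}

{5, 6, 7, 15, 21, 24, 26, 27, 33, 38}


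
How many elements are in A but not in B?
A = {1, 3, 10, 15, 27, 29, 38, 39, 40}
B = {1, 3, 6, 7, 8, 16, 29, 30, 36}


Set A = {1, 3, 10, 15, 27, 29, 38, 39, 40}
Set B = {1, 3, 6, 7, 8, 16, 29, 30, 36}
A \ B = {10, 15, 27, 38, 39, 40}
|A \ B| = 6

6


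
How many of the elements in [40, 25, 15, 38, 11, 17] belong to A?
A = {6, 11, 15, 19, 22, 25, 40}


Set A = {6, 11, 15, 19, 22, 25, 40}
Candidates: [40, 25, 15, 38, 11, 17]
Check each candidate:
40 ∈ A, 25 ∈ A, 15 ∈ A, 38 ∉ A, 11 ∈ A, 17 ∉ A
Count of candidates in A: 4

4


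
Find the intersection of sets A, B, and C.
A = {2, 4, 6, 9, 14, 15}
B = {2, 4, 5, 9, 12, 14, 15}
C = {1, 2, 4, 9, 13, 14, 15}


Set A = {2, 4, 6, 9, 14, 15}
Set B = {2, 4, 5, 9, 12, 14, 15}
Set C = {1, 2, 4, 9, 13, 14, 15}
First, A ∩ B = {2, 4, 9, 14, 15}
Then, (A ∩ B) ∩ C = {2, 4, 9, 14, 15}

{2, 4, 9, 14, 15}


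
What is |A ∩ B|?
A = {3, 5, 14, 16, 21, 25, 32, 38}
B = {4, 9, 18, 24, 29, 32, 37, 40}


Set A = {3, 5, 14, 16, 21, 25, 32, 38}
Set B = {4, 9, 18, 24, 29, 32, 37, 40}
A ∩ B = {32}
|A ∩ B| = 1

1


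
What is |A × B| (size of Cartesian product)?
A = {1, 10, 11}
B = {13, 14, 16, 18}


Set A = {1, 10, 11} has 3 elements.
Set B = {13, 14, 16, 18} has 4 elements.
|A × B| = |A| × |B| = 3 × 4 = 12

12


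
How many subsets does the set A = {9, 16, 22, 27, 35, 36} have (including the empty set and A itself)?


Set A = {9, 16, 22, 27, 35, 36}
|A| = 6
The power set P(A) contains all subsets of A.
|P(A)| = 2^|A| = 2^6 = 64

64


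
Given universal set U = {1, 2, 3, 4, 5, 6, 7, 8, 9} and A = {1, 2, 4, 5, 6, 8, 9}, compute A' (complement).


Universal set U = {1, 2, 3, 4, 5, 6, 7, 8, 9}
Set A = {1, 2, 4, 5, 6, 8, 9}
A' = U \ A = elements in U but not in A
Checking each element of U:
1 (in A, exclude), 2 (in A, exclude), 3 (not in A, include), 4 (in A, exclude), 5 (in A, exclude), 6 (in A, exclude), 7 (not in A, include), 8 (in A, exclude), 9 (in A, exclude)
A' = {3, 7}

{3, 7}


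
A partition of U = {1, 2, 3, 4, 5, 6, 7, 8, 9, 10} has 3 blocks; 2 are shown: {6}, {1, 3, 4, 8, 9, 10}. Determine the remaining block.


U = {1, 2, 3, 4, 5, 6, 7, 8, 9, 10}
Shown blocks: {6}, {1, 3, 4, 8, 9, 10}
A partition's blocks are pairwise disjoint and cover U, so the missing block = U \ (union of shown blocks).
Union of shown blocks: {1, 3, 4, 6, 8, 9, 10}
Missing block = U \ (union) = {2, 5, 7}

{2, 5, 7}


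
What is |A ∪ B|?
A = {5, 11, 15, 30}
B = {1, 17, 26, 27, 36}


Set A = {5, 11, 15, 30}, |A| = 4
Set B = {1, 17, 26, 27, 36}, |B| = 5
A ∩ B = {}, |A ∩ B| = 0
|A ∪ B| = |A| + |B| - |A ∩ B| = 4 + 5 - 0 = 9

9


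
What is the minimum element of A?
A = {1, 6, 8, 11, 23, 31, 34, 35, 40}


Set A = {1, 6, 8, 11, 23, 31, 34, 35, 40}
Elements in ascending order: 1, 6, 8, 11, 23, 31, 34, 35, 40
The smallest element is 1.

1


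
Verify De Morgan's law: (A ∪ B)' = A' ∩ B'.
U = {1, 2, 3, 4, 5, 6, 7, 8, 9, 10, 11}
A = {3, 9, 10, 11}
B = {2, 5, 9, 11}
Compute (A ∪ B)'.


U = {1, 2, 3, 4, 5, 6, 7, 8, 9, 10, 11}
A = {3, 9, 10, 11}, B = {2, 5, 9, 11}
A ∪ B = {2, 3, 5, 9, 10, 11}
(A ∪ B)' = U \ (A ∪ B) = {1, 4, 6, 7, 8}
Verification via A' ∩ B': A' = {1, 2, 4, 5, 6, 7, 8}, B' = {1, 3, 4, 6, 7, 8, 10}
A' ∩ B' = {1, 4, 6, 7, 8} ✓

{1, 4, 6, 7, 8}


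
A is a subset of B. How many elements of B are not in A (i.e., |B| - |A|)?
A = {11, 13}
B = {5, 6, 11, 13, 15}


Set A = {11, 13}, |A| = 2
Set B = {5, 6, 11, 13, 15}, |B| = 5
Since A ⊆ B: B \ A = {5, 6, 15}
|B| - |A| = 5 - 2 = 3

3


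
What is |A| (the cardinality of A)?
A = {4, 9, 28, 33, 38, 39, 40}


Set A = {4, 9, 28, 33, 38, 39, 40}
Listing elements: 4, 9, 28, 33, 38, 39, 40
Counting: 7 elements
|A| = 7

7


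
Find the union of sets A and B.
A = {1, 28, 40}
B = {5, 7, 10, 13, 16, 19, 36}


Set A = {1, 28, 40}
Set B = {5, 7, 10, 13, 16, 19, 36}
A ∪ B includes all elements in either set.
Elements from A: {1, 28, 40}
Elements from B not already included: {5, 7, 10, 13, 16, 19, 36}
A ∪ B = {1, 5, 7, 10, 13, 16, 19, 28, 36, 40}

{1, 5, 7, 10, 13, 16, 19, 28, 36, 40}


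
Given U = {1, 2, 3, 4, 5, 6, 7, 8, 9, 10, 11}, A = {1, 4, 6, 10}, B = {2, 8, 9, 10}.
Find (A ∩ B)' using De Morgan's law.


U = {1, 2, 3, 4, 5, 6, 7, 8, 9, 10, 11}
A = {1, 4, 6, 10}, B = {2, 8, 9, 10}
A ∩ B = {10}
(A ∩ B)' = U \ (A ∩ B) = {1, 2, 3, 4, 5, 6, 7, 8, 9, 11}
Verification via A' ∪ B': A' = {2, 3, 5, 7, 8, 9, 11}, B' = {1, 3, 4, 5, 6, 7, 11}
A' ∪ B' = {1, 2, 3, 4, 5, 6, 7, 8, 9, 11} ✓

{1, 2, 3, 4, 5, 6, 7, 8, 9, 11}


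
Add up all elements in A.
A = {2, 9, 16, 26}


Set A = {2, 9, 16, 26}
Sum = 2 + 9 + 16 + 26 = 53

53


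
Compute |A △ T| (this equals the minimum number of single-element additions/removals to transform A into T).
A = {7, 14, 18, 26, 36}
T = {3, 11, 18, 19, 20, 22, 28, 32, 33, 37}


Set A = {7, 14, 18, 26, 36}
Set T = {3, 11, 18, 19, 20, 22, 28, 32, 33, 37}
Elements to remove from A (in A, not in T): {7, 14, 26, 36} → 4 removals
Elements to add to A (in T, not in A): {3, 11, 19, 20, 22, 28, 32, 33, 37} → 9 additions
Total edits = 4 + 9 = 13

13


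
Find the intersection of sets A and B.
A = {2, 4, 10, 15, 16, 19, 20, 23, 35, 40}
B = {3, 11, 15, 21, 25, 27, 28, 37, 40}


Set A = {2, 4, 10, 15, 16, 19, 20, 23, 35, 40}
Set B = {3, 11, 15, 21, 25, 27, 28, 37, 40}
A ∩ B includes only elements in both sets.
Check each element of A against B:
2 ✗, 4 ✗, 10 ✗, 15 ✓, 16 ✗, 19 ✗, 20 ✗, 23 ✗, 35 ✗, 40 ✓
A ∩ B = {15, 40}

{15, 40}


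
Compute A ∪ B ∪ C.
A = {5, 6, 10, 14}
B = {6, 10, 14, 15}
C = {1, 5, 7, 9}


Set A = {5, 6, 10, 14}
Set B = {6, 10, 14, 15}
Set C = {1, 5, 7, 9}
First, A ∪ B = {5, 6, 10, 14, 15}
Then, (A ∪ B) ∪ C = {1, 5, 6, 7, 9, 10, 14, 15}

{1, 5, 6, 7, 9, 10, 14, 15}


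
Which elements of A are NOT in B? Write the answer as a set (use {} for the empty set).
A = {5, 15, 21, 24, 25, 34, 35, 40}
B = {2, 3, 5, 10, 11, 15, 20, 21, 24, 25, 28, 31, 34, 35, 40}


Set A = {5, 15, 21, 24, 25, 34, 35, 40}
Set B = {2, 3, 5, 10, 11, 15, 20, 21, 24, 25, 28, 31, 34, 35, 40}
Check each element of A against B:
5 ∈ B, 15 ∈ B, 21 ∈ B, 24 ∈ B, 25 ∈ B, 34 ∈ B, 35 ∈ B, 40 ∈ B
Elements of A not in B: {}

{}


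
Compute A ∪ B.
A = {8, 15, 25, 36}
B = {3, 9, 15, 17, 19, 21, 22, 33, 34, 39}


Set A = {8, 15, 25, 36}
Set B = {3, 9, 15, 17, 19, 21, 22, 33, 34, 39}
A ∪ B includes all elements in either set.
Elements from A: {8, 15, 25, 36}
Elements from B not already included: {3, 9, 17, 19, 21, 22, 33, 34, 39}
A ∪ B = {3, 8, 9, 15, 17, 19, 21, 22, 25, 33, 34, 36, 39}

{3, 8, 9, 15, 17, 19, 21, 22, 25, 33, 34, 36, 39}


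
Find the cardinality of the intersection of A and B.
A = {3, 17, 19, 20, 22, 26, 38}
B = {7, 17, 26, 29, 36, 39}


Set A = {3, 17, 19, 20, 22, 26, 38}
Set B = {7, 17, 26, 29, 36, 39}
A ∩ B = {17, 26}
|A ∩ B| = 2

2


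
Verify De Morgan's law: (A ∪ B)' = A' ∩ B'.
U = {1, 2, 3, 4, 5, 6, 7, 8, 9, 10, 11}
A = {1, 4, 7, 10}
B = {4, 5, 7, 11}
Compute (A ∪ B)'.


U = {1, 2, 3, 4, 5, 6, 7, 8, 9, 10, 11}
A = {1, 4, 7, 10}, B = {4, 5, 7, 11}
A ∪ B = {1, 4, 5, 7, 10, 11}
(A ∪ B)' = U \ (A ∪ B) = {2, 3, 6, 8, 9}
Verification via A' ∩ B': A' = {2, 3, 5, 6, 8, 9, 11}, B' = {1, 2, 3, 6, 8, 9, 10}
A' ∩ B' = {2, 3, 6, 8, 9} ✓

{2, 3, 6, 8, 9}


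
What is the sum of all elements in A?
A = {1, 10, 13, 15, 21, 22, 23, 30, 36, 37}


Set A = {1, 10, 13, 15, 21, 22, 23, 30, 36, 37}
Sum = 1 + 10 + 13 + 15 + 21 + 22 + 23 + 30 + 36 + 37 = 208

208


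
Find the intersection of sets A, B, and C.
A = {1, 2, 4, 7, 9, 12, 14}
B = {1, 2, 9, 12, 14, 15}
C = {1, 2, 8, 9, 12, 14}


Set A = {1, 2, 4, 7, 9, 12, 14}
Set B = {1, 2, 9, 12, 14, 15}
Set C = {1, 2, 8, 9, 12, 14}
First, A ∩ B = {1, 2, 9, 12, 14}
Then, (A ∩ B) ∩ C = {1, 2, 9, 12, 14}

{1, 2, 9, 12, 14}


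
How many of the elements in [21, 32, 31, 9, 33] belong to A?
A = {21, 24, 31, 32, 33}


Set A = {21, 24, 31, 32, 33}
Candidates: [21, 32, 31, 9, 33]
Check each candidate:
21 ∈ A, 32 ∈ A, 31 ∈ A, 9 ∉ A, 33 ∈ A
Count of candidates in A: 4

4


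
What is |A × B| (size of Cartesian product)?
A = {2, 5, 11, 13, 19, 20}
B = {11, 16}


Set A = {2, 5, 11, 13, 19, 20} has 6 elements.
Set B = {11, 16} has 2 elements.
|A × B| = |A| × |B| = 6 × 2 = 12

12


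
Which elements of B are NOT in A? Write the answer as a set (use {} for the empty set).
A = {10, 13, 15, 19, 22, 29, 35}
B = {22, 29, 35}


Set A = {10, 13, 15, 19, 22, 29, 35}
Set B = {22, 29, 35}
Check each element of B against A:
22 ∈ A, 29 ∈ A, 35 ∈ A
Elements of B not in A: {}

{}


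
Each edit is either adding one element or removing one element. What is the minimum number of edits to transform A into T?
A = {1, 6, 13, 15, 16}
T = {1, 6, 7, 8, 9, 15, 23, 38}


Set A = {1, 6, 13, 15, 16}
Set T = {1, 6, 7, 8, 9, 15, 23, 38}
Elements to remove from A (in A, not in T): {13, 16} → 2 removals
Elements to add to A (in T, not in A): {7, 8, 9, 23, 38} → 5 additions
Total edits = 2 + 5 = 7

7


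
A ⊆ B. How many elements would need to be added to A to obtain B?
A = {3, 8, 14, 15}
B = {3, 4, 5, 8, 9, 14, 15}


Set A = {3, 8, 14, 15}, |A| = 4
Set B = {3, 4, 5, 8, 9, 14, 15}, |B| = 7
Since A ⊆ B: B \ A = {4, 5, 9}
|B| - |A| = 7 - 4 = 3

3


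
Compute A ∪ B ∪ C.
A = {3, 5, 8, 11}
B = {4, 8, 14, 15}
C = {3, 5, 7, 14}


Set A = {3, 5, 8, 11}
Set B = {4, 8, 14, 15}
Set C = {3, 5, 7, 14}
First, A ∪ B = {3, 4, 5, 8, 11, 14, 15}
Then, (A ∪ B) ∪ C = {3, 4, 5, 7, 8, 11, 14, 15}

{3, 4, 5, 7, 8, 11, 14, 15}


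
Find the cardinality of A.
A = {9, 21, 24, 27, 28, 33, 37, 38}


Set A = {9, 21, 24, 27, 28, 33, 37, 38}
Listing elements: 9, 21, 24, 27, 28, 33, 37, 38
Counting: 8 elements
|A| = 8

8


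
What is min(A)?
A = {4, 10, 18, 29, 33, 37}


Set A = {4, 10, 18, 29, 33, 37}
Elements in ascending order: 4, 10, 18, 29, 33, 37
The smallest element is 4.

4


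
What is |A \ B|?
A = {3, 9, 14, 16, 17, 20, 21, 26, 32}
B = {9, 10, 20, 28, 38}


Set A = {3, 9, 14, 16, 17, 20, 21, 26, 32}
Set B = {9, 10, 20, 28, 38}
A \ B = {3, 14, 16, 17, 21, 26, 32}
|A \ B| = 7

7


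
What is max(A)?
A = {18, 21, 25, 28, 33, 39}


Set A = {18, 21, 25, 28, 33, 39}
Elements in ascending order: 18, 21, 25, 28, 33, 39
The largest element is 39.

39


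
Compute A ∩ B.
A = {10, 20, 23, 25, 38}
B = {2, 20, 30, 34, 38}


Set A = {10, 20, 23, 25, 38}
Set B = {2, 20, 30, 34, 38}
A ∩ B includes only elements in both sets.
Check each element of A against B:
10 ✗, 20 ✓, 23 ✗, 25 ✗, 38 ✓
A ∩ B = {20, 38}

{20, 38}


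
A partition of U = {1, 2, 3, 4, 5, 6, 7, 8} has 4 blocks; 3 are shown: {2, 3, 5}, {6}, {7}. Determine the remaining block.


U = {1, 2, 3, 4, 5, 6, 7, 8}
Shown blocks: {2, 3, 5}, {6}, {7}
A partition's blocks are pairwise disjoint and cover U, so the missing block = U \ (union of shown blocks).
Union of shown blocks: {2, 3, 5, 6, 7}
Missing block = U \ (union) = {1, 4, 8}

{1, 4, 8}


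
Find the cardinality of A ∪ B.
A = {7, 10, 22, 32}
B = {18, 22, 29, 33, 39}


Set A = {7, 10, 22, 32}, |A| = 4
Set B = {18, 22, 29, 33, 39}, |B| = 5
A ∩ B = {22}, |A ∩ B| = 1
|A ∪ B| = |A| + |B| - |A ∩ B| = 4 + 5 - 1 = 8

8


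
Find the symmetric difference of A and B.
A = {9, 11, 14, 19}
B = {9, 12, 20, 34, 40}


Set A = {9, 11, 14, 19}
Set B = {9, 12, 20, 34, 40}
A △ B = (A \ B) ∪ (B \ A)
Elements in A but not B: {11, 14, 19}
Elements in B but not A: {12, 20, 34, 40}
A △ B = {11, 12, 14, 19, 20, 34, 40}

{11, 12, 14, 19, 20, 34, 40}


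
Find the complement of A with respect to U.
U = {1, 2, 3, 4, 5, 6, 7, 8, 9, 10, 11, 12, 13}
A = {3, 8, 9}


Universal set U = {1, 2, 3, 4, 5, 6, 7, 8, 9, 10, 11, 12, 13}
Set A = {3, 8, 9}
A' = U \ A = elements in U but not in A
Checking each element of U:
1 (not in A, include), 2 (not in A, include), 3 (in A, exclude), 4 (not in A, include), 5 (not in A, include), 6 (not in A, include), 7 (not in A, include), 8 (in A, exclude), 9 (in A, exclude), 10 (not in A, include), 11 (not in A, include), 12 (not in A, include), 13 (not in A, include)
A' = {1, 2, 4, 5, 6, 7, 10, 11, 12, 13}

{1, 2, 4, 5, 6, 7, 10, 11, 12, 13}


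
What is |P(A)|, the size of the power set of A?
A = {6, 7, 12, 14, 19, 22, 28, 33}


Set A = {6, 7, 12, 14, 19, 22, 28, 33}
|A| = 8
The power set P(A) contains all subsets of A.
|P(A)| = 2^|A| = 2^8 = 256

256


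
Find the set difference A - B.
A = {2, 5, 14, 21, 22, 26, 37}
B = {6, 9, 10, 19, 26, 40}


Set A = {2, 5, 14, 21, 22, 26, 37}
Set B = {6, 9, 10, 19, 26, 40}
A \ B includes elements in A that are not in B.
Check each element of A:
2 (not in B, keep), 5 (not in B, keep), 14 (not in B, keep), 21 (not in B, keep), 22 (not in B, keep), 26 (in B, remove), 37 (not in B, keep)
A \ B = {2, 5, 14, 21, 22, 37}

{2, 5, 14, 21, 22, 37}


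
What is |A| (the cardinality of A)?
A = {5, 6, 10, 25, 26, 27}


Set A = {5, 6, 10, 25, 26, 27}
Listing elements: 5, 6, 10, 25, 26, 27
Counting: 6 elements
|A| = 6

6


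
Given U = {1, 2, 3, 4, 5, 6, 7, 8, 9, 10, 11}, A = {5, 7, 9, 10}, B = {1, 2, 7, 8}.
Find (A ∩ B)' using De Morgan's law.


U = {1, 2, 3, 4, 5, 6, 7, 8, 9, 10, 11}
A = {5, 7, 9, 10}, B = {1, 2, 7, 8}
A ∩ B = {7}
(A ∩ B)' = U \ (A ∩ B) = {1, 2, 3, 4, 5, 6, 8, 9, 10, 11}
Verification via A' ∪ B': A' = {1, 2, 3, 4, 6, 8, 11}, B' = {3, 4, 5, 6, 9, 10, 11}
A' ∪ B' = {1, 2, 3, 4, 5, 6, 8, 9, 10, 11} ✓

{1, 2, 3, 4, 5, 6, 8, 9, 10, 11}


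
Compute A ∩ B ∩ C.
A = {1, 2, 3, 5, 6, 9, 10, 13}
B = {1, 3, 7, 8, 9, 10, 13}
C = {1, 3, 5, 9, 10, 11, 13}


Set A = {1, 2, 3, 5, 6, 9, 10, 13}
Set B = {1, 3, 7, 8, 9, 10, 13}
Set C = {1, 3, 5, 9, 10, 11, 13}
First, A ∩ B = {1, 3, 9, 10, 13}
Then, (A ∩ B) ∩ C = {1, 3, 9, 10, 13}

{1, 3, 9, 10, 13}


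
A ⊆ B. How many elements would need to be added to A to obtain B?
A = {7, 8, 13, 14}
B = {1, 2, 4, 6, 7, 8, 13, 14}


Set A = {7, 8, 13, 14}, |A| = 4
Set B = {1, 2, 4, 6, 7, 8, 13, 14}, |B| = 8
Since A ⊆ B: B \ A = {1, 2, 4, 6}
|B| - |A| = 8 - 4 = 4

4


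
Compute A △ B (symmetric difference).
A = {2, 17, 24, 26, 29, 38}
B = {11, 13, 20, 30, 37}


Set A = {2, 17, 24, 26, 29, 38}
Set B = {11, 13, 20, 30, 37}
A △ B = (A \ B) ∪ (B \ A)
Elements in A but not B: {2, 17, 24, 26, 29, 38}
Elements in B but not A: {11, 13, 20, 30, 37}
A △ B = {2, 11, 13, 17, 20, 24, 26, 29, 30, 37, 38}

{2, 11, 13, 17, 20, 24, 26, 29, 30, 37, 38}


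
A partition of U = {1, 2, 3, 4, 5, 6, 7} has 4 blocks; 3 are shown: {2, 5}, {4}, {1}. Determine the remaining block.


U = {1, 2, 3, 4, 5, 6, 7}
Shown blocks: {2, 5}, {4}, {1}
A partition's blocks are pairwise disjoint and cover U, so the missing block = U \ (union of shown blocks).
Union of shown blocks: {1, 2, 4, 5}
Missing block = U \ (union) = {3, 6, 7}

{3, 6, 7}


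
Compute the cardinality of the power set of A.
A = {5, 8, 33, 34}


Set A = {5, 8, 33, 34}
|A| = 4
The power set P(A) contains all subsets of A.
|P(A)| = 2^|A| = 2^4 = 16

16


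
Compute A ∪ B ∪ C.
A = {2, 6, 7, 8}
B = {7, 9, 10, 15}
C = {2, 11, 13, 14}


Set A = {2, 6, 7, 8}
Set B = {7, 9, 10, 15}
Set C = {2, 11, 13, 14}
First, A ∪ B = {2, 6, 7, 8, 9, 10, 15}
Then, (A ∪ B) ∪ C = {2, 6, 7, 8, 9, 10, 11, 13, 14, 15}

{2, 6, 7, 8, 9, 10, 11, 13, 14, 15}


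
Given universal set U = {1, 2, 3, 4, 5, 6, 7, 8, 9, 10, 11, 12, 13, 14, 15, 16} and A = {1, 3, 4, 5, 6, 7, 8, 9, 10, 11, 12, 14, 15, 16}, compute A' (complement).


Universal set U = {1, 2, 3, 4, 5, 6, 7, 8, 9, 10, 11, 12, 13, 14, 15, 16}
Set A = {1, 3, 4, 5, 6, 7, 8, 9, 10, 11, 12, 14, 15, 16}
A' = U \ A = elements in U but not in A
Checking each element of U:
1 (in A, exclude), 2 (not in A, include), 3 (in A, exclude), 4 (in A, exclude), 5 (in A, exclude), 6 (in A, exclude), 7 (in A, exclude), 8 (in A, exclude), 9 (in A, exclude), 10 (in A, exclude), 11 (in A, exclude), 12 (in A, exclude), 13 (not in A, include), 14 (in A, exclude), 15 (in A, exclude), 16 (in A, exclude)
A' = {2, 13}

{2, 13}


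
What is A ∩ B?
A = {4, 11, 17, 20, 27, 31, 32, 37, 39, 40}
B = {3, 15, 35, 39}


Set A = {4, 11, 17, 20, 27, 31, 32, 37, 39, 40}
Set B = {3, 15, 35, 39}
A ∩ B includes only elements in both sets.
Check each element of A against B:
4 ✗, 11 ✗, 17 ✗, 20 ✗, 27 ✗, 31 ✗, 32 ✗, 37 ✗, 39 ✓, 40 ✗
A ∩ B = {39}

{39}


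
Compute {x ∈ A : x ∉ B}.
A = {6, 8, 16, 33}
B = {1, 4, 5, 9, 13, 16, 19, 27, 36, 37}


Set A = {6, 8, 16, 33}
Set B = {1, 4, 5, 9, 13, 16, 19, 27, 36, 37}
Check each element of A against B:
6 ∉ B (include), 8 ∉ B (include), 16 ∈ B, 33 ∉ B (include)
Elements of A not in B: {6, 8, 33}

{6, 8, 33}


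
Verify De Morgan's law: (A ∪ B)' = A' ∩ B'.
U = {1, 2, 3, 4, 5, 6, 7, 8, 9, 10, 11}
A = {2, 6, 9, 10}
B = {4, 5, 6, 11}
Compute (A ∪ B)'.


U = {1, 2, 3, 4, 5, 6, 7, 8, 9, 10, 11}
A = {2, 6, 9, 10}, B = {4, 5, 6, 11}
A ∪ B = {2, 4, 5, 6, 9, 10, 11}
(A ∪ B)' = U \ (A ∪ B) = {1, 3, 7, 8}
Verification via A' ∩ B': A' = {1, 3, 4, 5, 7, 8, 11}, B' = {1, 2, 3, 7, 8, 9, 10}
A' ∩ B' = {1, 3, 7, 8} ✓

{1, 3, 7, 8}


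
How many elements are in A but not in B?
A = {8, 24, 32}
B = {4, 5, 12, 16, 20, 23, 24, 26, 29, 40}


Set A = {8, 24, 32}
Set B = {4, 5, 12, 16, 20, 23, 24, 26, 29, 40}
A \ B = {8, 32}
|A \ B| = 2

2


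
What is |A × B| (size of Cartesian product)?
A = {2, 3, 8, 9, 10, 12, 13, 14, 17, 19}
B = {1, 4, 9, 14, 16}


Set A = {2, 3, 8, 9, 10, 12, 13, 14, 17, 19} has 10 elements.
Set B = {1, 4, 9, 14, 16} has 5 elements.
|A × B| = |A| × |B| = 10 × 5 = 50

50


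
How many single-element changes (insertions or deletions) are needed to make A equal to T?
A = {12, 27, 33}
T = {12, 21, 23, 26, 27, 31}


Set A = {12, 27, 33}
Set T = {12, 21, 23, 26, 27, 31}
Elements to remove from A (in A, not in T): {33} → 1 removals
Elements to add to A (in T, not in A): {21, 23, 26, 31} → 4 additions
Total edits = 1 + 4 = 5

5


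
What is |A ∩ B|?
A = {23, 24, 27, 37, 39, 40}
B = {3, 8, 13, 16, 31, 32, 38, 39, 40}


Set A = {23, 24, 27, 37, 39, 40}
Set B = {3, 8, 13, 16, 31, 32, 38, 39, 40}
A ∩ B = {39, 40}
|A ∩ B| = 2

2


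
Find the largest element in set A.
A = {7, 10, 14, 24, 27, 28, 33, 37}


Set A = {7, 10, 14, 24, 27, 28, 33, 37}
Elements in ascending order: 7, 10, 14, 24, 27, 28, 33, 37
The largest element is 37.

37


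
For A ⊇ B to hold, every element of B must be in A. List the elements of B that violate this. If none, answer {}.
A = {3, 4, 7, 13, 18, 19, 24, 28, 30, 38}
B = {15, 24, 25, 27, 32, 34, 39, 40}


Set A = {3, 4, 7, 13, 18, 19, 24, 28, 30, 38}
Set B = {15, 24, 25, 27, 32, 34, 39, 40}
Check each element of B against A:
15 ∉ A (include), 24 ∈ A, 25 ∉ A (include), 27 ∉ A (include), 32 ∉ A (include), 34 ∉ A (include), 39 ∉ A (include), 40 ∉ A (include)
Elements of B not in A: {15, 25, 27, 32, 34, 39, 40}

{15, 25, 27, 32, 34, 39, 40}


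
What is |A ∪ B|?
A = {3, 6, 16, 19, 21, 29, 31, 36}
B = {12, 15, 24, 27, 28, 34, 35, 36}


Set A = {3, 6, 16, 19, 21, 29, 31, 36}, |A| = 8
Set B = {12, 15, 24, 27, 28, 34, 35, 36}, |B| = 8
A ∩ B = {36}, |A ∩ B| = 1
|A ∪ B| = |A| + |B| - |A ∩ B| = 8 + 8 - 1 = 15

15


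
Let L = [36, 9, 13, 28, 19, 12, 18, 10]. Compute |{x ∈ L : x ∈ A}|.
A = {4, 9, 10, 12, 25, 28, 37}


Set A = {4, 9, 10, 12, 25, 28, 37}
Candidates: [36, 9, 13, 28, 19, 12, 18, 10]
Check each candidate:
36 ∉ A, 9 ∈ A, 13 ∉ A, 28 ∈ A, 19 ∉ A, 12 ∈ A, 18 ∉ A, 10 ∈ A
Count of candidates in A: 4

4


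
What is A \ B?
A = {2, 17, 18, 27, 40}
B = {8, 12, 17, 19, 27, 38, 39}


Set A = {2, 17, 18, 27, 40}
Set B = {8, 12, 17, 19, 27, 38, 39}
A \ B includes elements in A that are not in B.
Check each element of A:
2 (not in B, keep), 17 (in B, remove), 18 (not in B, keep), 27 (in B, remove), 40 (not in B, keep)
A \ B = {2, 18, 40}

{2, 18, 40}


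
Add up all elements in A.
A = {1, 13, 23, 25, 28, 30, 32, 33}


Set A = {1, 13, 23, 25, 28, 30, 32, 33}
Sum = 1 + 13 + 23 + 25 + 28 + 30 + 32 + 33 = 185

185


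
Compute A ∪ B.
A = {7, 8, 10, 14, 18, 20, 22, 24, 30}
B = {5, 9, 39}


Set A = {7, 8, 10, 14, 18, 20, 22, 24, 30}
Set B = {5, 9, 39}
A ∪ B includes all elements in either set.
Elements from A: {7, 8, 10, 14, 18, 20, 22, 24, 30}
Elements from B not already included: {5, 9, 39}
A ∪ B = {5, 7, 8, 9, 10, 14, 18, 20, 22, 24, 30, 39}

{5, 7, 8, 9, 10, 14, 18, 20, 22, 24, 30, 39}


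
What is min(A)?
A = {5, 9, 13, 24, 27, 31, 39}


Set A = {5, 9, 13, 24, 27, 31, 39}
Elements in ascending order: 5, 9, 13, 24, 27, 31, 39
The smallest element is 5.

5


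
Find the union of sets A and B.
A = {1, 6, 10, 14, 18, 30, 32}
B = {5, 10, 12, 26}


Set A = {1, 6, 10, 14, 18, 30, 32}
Set B = {5, 10, 12, 26}
A ∪ B includes all elements in either set.
Elements from A: {1, 6, 10, 14, 18, 30, 32}
Elements from B not already included: {5, 12, 26}
A ∪ B = {1, 5, 6, 10, 12, 14, 18, 26, 30, 32}

{1, 5, 6, 10, 12, 14, 18, 26, 30, 32}


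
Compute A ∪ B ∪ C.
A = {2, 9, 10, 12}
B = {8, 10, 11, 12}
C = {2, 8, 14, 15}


Set A = {2, 9, 10, 12}
Set B = {8, 10, 11, 12}
Set C = {2, 8, 14, 15}
First, A ∪ B = {2, 8, 9, 10, 11, 12}
Then, (A ∪ B) ∪ C = {2, 8, 9, 10, 11, 12, 14, 15}

{2, 8, 9, 10, 11, 12, 14, 15}


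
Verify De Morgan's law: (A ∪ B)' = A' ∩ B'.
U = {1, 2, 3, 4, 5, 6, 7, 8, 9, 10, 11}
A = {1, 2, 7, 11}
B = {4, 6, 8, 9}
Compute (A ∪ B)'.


U = {1, 2, 3, 4, 5, 6, 7, 8, 9, 10, 11}
A = {1, 2, 7, 11}, B = {4, 6, 8, 9}
A ∪ B = {1, 2, 4, 6, 7, 8, 9, 11}
(A ∪ B)' = U \ (A ∪ B) = {3, 5, 10}
Verification via A' ∩ B': A' = {3, 4, 5, 6, 8, 9, 10}, B' = {1, 2, 3, 5, 7, 10, 11}
A' ∩ B' = {3, 5, 10} ✓

{3, 5, 10}


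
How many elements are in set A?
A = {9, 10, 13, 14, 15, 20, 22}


Set A = {9, 10, 13, 14, 15, 20, 22}
Listing elements: 9, 10, 13, 14, 15, 20, 22
Counting: 7 elements
|A| = 7

7


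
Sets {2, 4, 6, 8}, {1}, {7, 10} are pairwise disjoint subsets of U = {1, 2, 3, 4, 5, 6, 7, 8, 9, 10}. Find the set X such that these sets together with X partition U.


U = {1, 2, 3, 4, 5, 6, 7, 8, 9, 10}
Shown blocks: {2, 4, 6, 8}, {1}, {7, 10}
A partition's blocks are pairwise disjoint and cover U, so the missing block = U \ (union of shown blocks).
Union of shown blocks: {1, 2, 4, 6, 7, 8, 10}
Missing block = U \ (union) = {3, 5, 9}

{3, 5, 9}


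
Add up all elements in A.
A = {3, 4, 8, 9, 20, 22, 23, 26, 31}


Set A = {3, 4, 8, 9, 20, 22, 23, 26, 31}
Sum = 3 + 4 + 8 + 9 + 20 + 22 + 23 + 26 + 31 = 146

146


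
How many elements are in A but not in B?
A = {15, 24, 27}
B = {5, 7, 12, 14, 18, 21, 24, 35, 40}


Set A = {15, 24, 27}
Set B = {5, 7, 12, 14, 18, 21, 24, 35, 40}
A \ B = {15, 27}
|A \ B| = 2

2


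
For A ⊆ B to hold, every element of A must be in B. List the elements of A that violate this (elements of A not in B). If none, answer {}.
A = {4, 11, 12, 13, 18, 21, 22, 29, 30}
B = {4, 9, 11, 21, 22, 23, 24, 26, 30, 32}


Set A = {4, 11, 12, 13, 18, 21, 22, 29, 30}
Set B = {4, 9, 11, 21, 22, 23, 24, 26, 30, 32}
Check each element of A against B:
4 ∈ B, 11 ∈ B, 12 ∉ B (include), 13 ∉ B (include), 18 ∉ B (include), 21 ∈ B, 22 ∈ B, 29 ∉ B (include), 30 ∈ B
Elements of A not in B: {12, 13, 18, 29}

{12, 13, 18, 29}


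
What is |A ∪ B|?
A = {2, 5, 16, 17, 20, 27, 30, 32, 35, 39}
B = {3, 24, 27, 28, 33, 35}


Set A = {2, 5, 16, 17, 20, 27, 30, 32, 35, 39}, |A| = 10
Set B = {3, 24, 27, 28, 33, 35}, |B| = 6
A ∩ B = {27, 35}, |A ∩ B| = 2
|A ∪ B| = |A| + |B| - |A ∩ B| = 10 + 6 - 2 = 14

14


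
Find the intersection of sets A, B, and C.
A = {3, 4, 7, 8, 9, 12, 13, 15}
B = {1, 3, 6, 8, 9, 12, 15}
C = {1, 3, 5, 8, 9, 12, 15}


Set A = {3, 4, 7, 8, 9, 12, 13, 15}
Set B = {1, 3, 6, 8, 9, 12, 15}
Set C = {1, 3, 5, 8, 9, 12, 15}
First, A ∩ B = {3, 8, 9, 12, 15}
Then, (A ∩ B) ∩ C = {3, 8, 9, 12, 15}

{3, 8, 9, 12, 15}


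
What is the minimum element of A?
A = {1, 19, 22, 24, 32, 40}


Set A = {1, 19, 22, 24, 32, 40}
Elements in ascending order: 1, 19, 22, 24, 32, 40
The smallest element is 1.

1


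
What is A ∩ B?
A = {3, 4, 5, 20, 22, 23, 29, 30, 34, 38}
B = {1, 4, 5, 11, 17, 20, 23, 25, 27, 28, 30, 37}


Set A = {3, 4, 5, 20, 22, 23, 29, 30, 34, 38}
Set B = {1, 4, 5, 11, 17, 20, 23, 25, 27, 28, 30, 37}
A ∩ B includes only elements in both sets.
Check each element of A against B:
3 ✗, 4 ✓, 5 ✓, 20 ✓, 22 ✗, 23 ✓, 29 ✗, 30 ✓, 34 ✗, 38 ✗
A ∩ B = {4, 5, 20, 23, 30}

{4, 5, 20, 23, 30}


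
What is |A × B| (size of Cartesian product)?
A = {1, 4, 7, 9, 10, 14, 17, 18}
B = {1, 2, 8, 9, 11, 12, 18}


Set A = {1, 4, 7, 9, 10, 14, 17, 18} has 8 elements.
Set B = {1, 2, 8, 9, 11, 12, 18} has 7 elements.
|A × B| = |A| × |B| = 8 × 7 = 56

56


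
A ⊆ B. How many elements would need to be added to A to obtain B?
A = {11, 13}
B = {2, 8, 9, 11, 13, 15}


Set A = {11, 13}, |A| = 2
Set B = {2, 8, 9, 11, 13, 15}, |B| = 6
Since A ⊆ B: B \ A = {2, 8, 9, 15}
|B| - |A| = 6 - 2 = 4

4


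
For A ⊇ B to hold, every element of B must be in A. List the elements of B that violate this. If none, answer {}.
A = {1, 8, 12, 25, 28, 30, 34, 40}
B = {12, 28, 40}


Set A = {1, 8, 12, 25, 28, 30, 34, 40}
Set B = {12, 28, 40}
Check each element of B against A:
12 ∈ A, 28 ∈ A, 40 ∈ A
Elements of B not in A: {}

{}


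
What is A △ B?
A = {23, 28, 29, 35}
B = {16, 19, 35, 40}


Set A = {23, 28, 29, 35}
Set B = {16, 19, 35, 40}
A △ B = (A \ B) ∪ (B \ A)
Elements in A but not B: {23, 28, 29}
Elements in B but not A: {16, 19, 40}
A △ B = {16, 19, 23, 28, 29, 40}

{16, 19, 23, 28, 29, 40}


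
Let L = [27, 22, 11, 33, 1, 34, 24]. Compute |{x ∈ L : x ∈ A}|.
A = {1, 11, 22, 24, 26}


Set A = {1, 11, 22, 24, 26}
Candidates: [27, 22, 11, 33, 1, 34, 24]
Check each candidate:
27 ∉ A, 22 ∈ A, 11 ∈ A, 33 ∉ A, 1 ∈ A, 34 ∉ A, 24 ∈ A
Count of candidates in A: 4

4


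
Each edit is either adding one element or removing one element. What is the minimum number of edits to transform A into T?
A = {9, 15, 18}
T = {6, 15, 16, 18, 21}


Set A = {9, 15, 18}
Set T = {6, 15, 16, 18, 21}
Elements to remove from A (in A, not in T): {9} → 1 removals
Elements to add to A (in T, not in A): {6, 16, 21} → 3 additions
Total edits = 1 + 3 = 4

4


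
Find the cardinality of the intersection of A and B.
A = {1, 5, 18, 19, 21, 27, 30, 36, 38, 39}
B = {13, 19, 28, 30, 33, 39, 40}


Set A = {1, 5, 18, 19, 21, 27, 30, 36, 38, 39}
Set B = {13, 19, 28, 30, 33, 39, 40}
A ∩ B = {19, 30, 39}
|A ∩ B| = 3

3


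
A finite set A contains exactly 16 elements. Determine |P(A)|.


The set has 16 elements.
The power set contains all possible subsets.
|P(A)| = 2^|A| = 2^16 = 65536

65536


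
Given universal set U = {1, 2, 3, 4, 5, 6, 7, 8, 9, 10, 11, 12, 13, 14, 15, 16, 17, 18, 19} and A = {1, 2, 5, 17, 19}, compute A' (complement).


Universal set U = {1, 2, 3, 4, 5, 6, 7, 8, 9, 10, 11, 12, 13, 14, 15, 16, 17, 18, 19}
Set A = {1, 2, 5, 17, 19}
A' = U \ A = elements in U but not in A
Checking each element of U:
1 (in A, exclude), 2 (in A, exclude), 3 (not in A, include), 4 (not in A, include), 5 (in A, exclude), 6 (not in A, include), 7 (not in A, include), 8 (not in A, include), 9 (not in A, include), 10 (not in A, include), 11 (not in A, include), 12 (not in A, include), 13 (not in A, include), 14 (not in A, include), 15 (not in A, include), 16 (not in A, include), 17 (in A, exclude), 18 (not in A, include), 19 (in A, exclude)
A' = {3, 4, 6, 7, 8, 9, 10, 11, 12, 13, 14, 15, 16, 18}

{3, 4, 6, 7, 8, 9, 10, 11, 12, 13, 14, 15, 16, 18}
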